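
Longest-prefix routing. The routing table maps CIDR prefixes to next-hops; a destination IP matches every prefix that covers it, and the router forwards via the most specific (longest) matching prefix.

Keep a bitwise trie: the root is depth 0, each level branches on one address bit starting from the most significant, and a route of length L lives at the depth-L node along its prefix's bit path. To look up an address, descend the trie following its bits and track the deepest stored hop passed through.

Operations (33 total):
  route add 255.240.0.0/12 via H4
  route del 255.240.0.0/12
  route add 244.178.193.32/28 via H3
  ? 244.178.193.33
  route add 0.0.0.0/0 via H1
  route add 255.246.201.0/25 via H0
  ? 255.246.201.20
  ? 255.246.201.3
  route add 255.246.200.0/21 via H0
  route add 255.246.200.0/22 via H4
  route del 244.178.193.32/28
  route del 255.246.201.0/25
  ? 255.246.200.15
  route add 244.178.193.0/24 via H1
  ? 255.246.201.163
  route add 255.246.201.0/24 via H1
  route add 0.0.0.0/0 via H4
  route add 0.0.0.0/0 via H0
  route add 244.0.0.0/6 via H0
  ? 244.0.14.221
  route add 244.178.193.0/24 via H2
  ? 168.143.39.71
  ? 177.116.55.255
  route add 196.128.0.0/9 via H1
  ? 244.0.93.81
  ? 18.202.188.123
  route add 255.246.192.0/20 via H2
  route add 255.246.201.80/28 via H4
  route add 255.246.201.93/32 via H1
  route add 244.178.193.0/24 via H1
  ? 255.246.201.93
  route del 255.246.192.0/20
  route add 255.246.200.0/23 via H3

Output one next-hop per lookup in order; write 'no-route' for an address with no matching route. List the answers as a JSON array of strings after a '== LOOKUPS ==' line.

Apply in order:
  + 255.240.0.0/12 (H4) depth=12
  - 255.240.0.0/12 clear@12
  + 244.178.193.32/28 (H3) depth=28
  Q 244.178.193.33: descend 1111010010110010110000010010 ; hops seen [H3] ; pick H3
  + 0.0.0.0/0 (H1) depth=0
  + 255.246.201.0/25 (H0) depth=25
  Q 255.246.201.20: descend 1111111111110110110010010 ; hops seen [H1,H0] ; pick H0
  Q 255.246.201.3: descend 1111111111110110110010010 ; hops seen [H1,H0] ; pick H0
  + 255.246.200.0/21 (H0) depth=21
  + 255.246.200.0/22 (H4) depth=22
  - 244.178.193.32/28 clear@28
  - 255.246.201.0/25 clear@25
  Q 255.246.200.15: descend 11111111111101101100100 ; hops seen [H1,H0,H4] ; pick H4
  + 244.178.193.0/24 (H1) depth=24
  Q 255.246.201.163: descend 111111111111011011001001 ; hops seen [H1,H0,H4] ; pick H4
  + 255.246.201.0/24 (H1) depth=24
  + 0.0.0.0/0 (H4) depth=0
  + 0.0.0.0/0 (H0) depth=0
  + 244.0.0.0/6 (H0) depth=6
  Q 244.0.14.221: descend 11110100 ; hops seen [H0,H0] ; pick H0
  + 244.178.193.0/24 (H2) depth=24
  Q 168.143.39.71: descend 1 ; hops seen [H0] ; pick H0
  Q 177.116.55.255: descend 1 ; hops seen [H0] ; pick H0
  + 196.128.0.0/9 (H1) depth=9
  Q 244.0.93.81: descend 11110100 ; hops seen [H0,H0] ; pick H0
  Q 18.202.188.123: descend ε ; hops seen [H0] ; pick H0
  + 255.246.192.0/20 (H2) depth=20
  + 255.246.201.80/28 (H4) depth=28
  + 255.246.201.93/32 (H1) depth=32
  + 244.178.193.0/24 (H1) depth=24
  Q 255.246.201.93: descend 11111111111101101100100101011101 ; hops seen [H0,H2,H0,H4,H1,H4,H1] ; pick H1
  - 255.246.192.0/20 clear@20
  + 255.246.200.0/23 (H3) depth=23

== LOOKUPS ==
["H3","H0","H0","H4","H4","H0","H0","H0","H0","H0","H1"]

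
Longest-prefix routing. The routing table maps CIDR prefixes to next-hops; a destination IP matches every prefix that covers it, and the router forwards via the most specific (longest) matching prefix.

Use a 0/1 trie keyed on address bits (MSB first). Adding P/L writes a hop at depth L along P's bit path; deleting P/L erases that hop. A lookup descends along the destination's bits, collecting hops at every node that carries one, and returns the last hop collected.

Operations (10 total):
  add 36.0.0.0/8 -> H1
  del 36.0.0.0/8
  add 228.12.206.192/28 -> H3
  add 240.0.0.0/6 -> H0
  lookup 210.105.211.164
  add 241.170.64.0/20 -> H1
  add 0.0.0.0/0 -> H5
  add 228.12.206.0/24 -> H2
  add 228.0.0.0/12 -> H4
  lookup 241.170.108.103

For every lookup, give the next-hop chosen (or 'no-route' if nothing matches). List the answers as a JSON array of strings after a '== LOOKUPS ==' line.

Apply in order:
  + 36.0.0.0/8 (H1) depth=8
  del 36.0.0.0/8 (clear depth 8)
  + 228.12.206.192/28 (H3) depth=28
  + 240.0.0.0/6 (H0) depth=6
  ? 210.105.211.164  path d0:-→d1:-→d2:-  best=no-route
  + 241.170.64.0/20 (H1) depth=20
  + 0.0.0.0/0 (H5) depth=0
  + 228.12.206.0/24 (H2) depth=24
  + 228.0.0.0/12 (H4) depth=12
  ? 241.170.108.103  path d0:H5→d1:-→d2:-→d3:-→d4:-→d5:-→d6:H0→d7:-→d8:-→d9:-→d10:-→d11:-→d12:-→d13:-→d14:-→d15:-→d16:-→d17:-→d18:-  best=H0

== LOOKUPS ==
["no-route","H0"]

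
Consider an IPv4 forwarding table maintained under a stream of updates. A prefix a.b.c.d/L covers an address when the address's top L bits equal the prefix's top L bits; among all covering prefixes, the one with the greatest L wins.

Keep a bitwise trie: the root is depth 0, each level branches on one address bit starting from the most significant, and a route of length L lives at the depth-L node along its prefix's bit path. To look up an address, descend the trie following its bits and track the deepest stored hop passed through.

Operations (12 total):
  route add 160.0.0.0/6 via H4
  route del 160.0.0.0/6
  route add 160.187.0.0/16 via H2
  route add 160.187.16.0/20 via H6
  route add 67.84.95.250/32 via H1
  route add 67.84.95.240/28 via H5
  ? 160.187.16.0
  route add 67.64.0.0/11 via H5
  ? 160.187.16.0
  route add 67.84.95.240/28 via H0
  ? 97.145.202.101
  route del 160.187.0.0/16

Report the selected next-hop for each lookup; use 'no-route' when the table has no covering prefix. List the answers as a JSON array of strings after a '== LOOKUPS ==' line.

Process each operation:
  + 160.0.0.0/6 (H4) depth=6
  del 160.0.0.0/6 (clear depth 6)
  + 160.187.0.0/16 (H2) depth=16
  + 160.187.16.0/20 (H6) depth=20
  + 67.84.95.250/32 (H1) depth=32
  + 67.84.95.240/28 (H5) depth=28
  Q 160.187.16.0: descend 10100000101110110001 ; hops seen [H2,H6] ; pick H6
  + 67.64.0.0/11 (H5) depth=11
  Q 160.187.16.0: descend 10100000101110110001 ; hops seen [H2,H6] ; pick H6
  + 67.84.95.240/28 (H0) depth=28
  Q 97.145.202.101: descend 01 ; hops seen [∅] ; pick no-route
  del 160.187.0.0/16 (clear depth 16)

== LOOKUPS ==
["H6","H6","no-route"]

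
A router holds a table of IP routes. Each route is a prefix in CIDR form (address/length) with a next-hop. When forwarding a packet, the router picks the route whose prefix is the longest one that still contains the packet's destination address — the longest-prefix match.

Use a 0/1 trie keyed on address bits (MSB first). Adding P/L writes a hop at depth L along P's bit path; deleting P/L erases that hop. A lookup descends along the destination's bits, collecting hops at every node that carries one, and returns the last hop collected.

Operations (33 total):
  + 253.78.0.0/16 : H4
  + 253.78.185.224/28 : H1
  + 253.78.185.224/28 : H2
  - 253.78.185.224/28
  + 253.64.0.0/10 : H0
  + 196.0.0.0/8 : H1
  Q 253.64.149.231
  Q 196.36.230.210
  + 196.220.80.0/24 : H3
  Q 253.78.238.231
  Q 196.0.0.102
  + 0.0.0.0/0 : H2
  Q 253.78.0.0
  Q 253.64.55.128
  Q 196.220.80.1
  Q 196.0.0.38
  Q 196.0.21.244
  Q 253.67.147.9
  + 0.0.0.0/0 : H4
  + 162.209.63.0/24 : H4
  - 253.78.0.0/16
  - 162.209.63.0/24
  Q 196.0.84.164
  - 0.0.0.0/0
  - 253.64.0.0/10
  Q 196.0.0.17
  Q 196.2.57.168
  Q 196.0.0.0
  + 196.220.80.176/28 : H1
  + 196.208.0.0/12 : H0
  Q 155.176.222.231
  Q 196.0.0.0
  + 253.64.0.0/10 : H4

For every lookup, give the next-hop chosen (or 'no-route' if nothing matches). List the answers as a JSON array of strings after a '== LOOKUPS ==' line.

Process each operation:
  add 253.78.0.0/16 -> H4 at depth 16
  add 253.78.185.224/28 -> H1 at depth 28
  add 253.78.185.224/28 -> H2 at depth 28
  - 253.78.185.224/28 clear@28
  add 253.64.0.0/10 -> H0 at depth 10
  add 196.0.0.0/8 -> H1 at depth 8
  ? 253.64.149.231  path d0:-→d1:-→d2:-→d3:-→d4:-→d5:-→d6:-→d7:-→d8:-→d9:-→d10:H0→d11:-→d12:-  best=H0
  ? 196.36.230.210  path d0:-→d1:-→d2:-→d3:-→d4:-→d5:-→d6:-→d7:-→d8:H1  best=H1
  add 196.220.80.0/24 -> H3 at depth 24
  ? 253.78.238.231  path d0:-→d1:-→d2:-→d3:-→d4:-→d5:-→d6:-→d7:-→d8:-→d9:-→d10:H0→d11:-→d12:-→d13:-→d14:-→d15:-→d16:H4→d17:-  best=H4
  ? 196.0.0.102  path d0:-→d1:-→d2:-→d3:-→d4:-→d5:-→d6:-→d7:-→d8:H1  best=H1
  add 0.0.0.0/0 -> H2 at depth 0
  ? 253.78.0.0  path d0:H2→d1:-→d2:-→d3:-→d4:-→d5:-→d6:-→d7:-→d8:-→d9:-→d10:H0→d11:-→d12:-→d13:-→d14:-→d15:-→d16:H4  best=H4
  ? 253.64.55.128  path d0:H2→d1:-→d2:-→d3:-→d4:-→d5:-→d6:-→d7:-→d8:-→d9:-→d10:H0→d11:-→d12:-  best=H0
  ? 196.220.80.1  path d0:H2→d1:-→d2:-→d3:-→d4:-→d5:-→d6:-→d7:-→d8:H1→d9:-→d10:-→d11:-→d12:-→d13:-→d14:-→d15:-→d16:-→d17:-→d18:-→d19:-→d20:-→d21:-→d22:-→d23:-→d24:H3  best=H3
  ? 196.0.0.38  path d0:H2→d1:-→d2:-→d3:-→d4:-→d5:-→d6:-→d7:-→d8:H1  best=H1
  ? 196.0.21.244  path d0:H2→d1:-→d2:-→d3:-→d4:-→d5:-→d6:-→d7:-→d8:H1  best=H1
  ? 253.67.147.9  path d0:H2→d1:-→d2:-→d3:-→d4:-→d5:-→d6:-→d7:-→d8:-→d9:-→d10:H0→d11:-→d12:-  best=H0
  add 0.0.0.0/0 -> H4 at depth 0
  add 162.209.63.0/24 -> H4 at depth 24
  - 253.78.0.0/16 clear@16
  - 162.209.63.0/24 clear@24
  ? 196.0.84.164  path d0:H4→d1:-→d2:-→d3:-→d4:-→d5:-→d6:-→d7:-→d8:H1  best=H1
  - 0.0.0.0/0 clear@0
  - 253.64.0.0/10 clear@10
  ? 196.0.0.17  path d0:-→d1:-→d2:-→d3:-→d4:-→d5:-→d6:-→d7:-→d8:H1  best=H1
  ? 196.2.57.168  path d0:-→d1:-→d2:-→d3:-→d4:-→d5:-→d6:-→d7:-→d8:H1  best=H1
  ? 196.0.0.0  path d0:-→d1:-→d2:-→d3:-→d4:-→d5:-→d6:-→d7:-→d8:H1  best=H1
  add 196.220.80.176/28 -> H1 at depth 28
  add 196.208.0.0/12 -> H0 at depth 12
  ? 155.176.222.231  path d0:-→d1:-→d2:-  best=no-route
  ? 196.0.0.0  path d0:-→d1:-→d2:-→d3:-→d4:-→d5:-→d6:-→d7:-→d8:H1  best=H1
  add 253.64.0.0/10 -> H4 at depth 10

== LOOKUPS ==
["H0","H1","H4","H1","H4","H0","H3","H1","H1","H0","H1","H1","H1","H1","no-route","H1"]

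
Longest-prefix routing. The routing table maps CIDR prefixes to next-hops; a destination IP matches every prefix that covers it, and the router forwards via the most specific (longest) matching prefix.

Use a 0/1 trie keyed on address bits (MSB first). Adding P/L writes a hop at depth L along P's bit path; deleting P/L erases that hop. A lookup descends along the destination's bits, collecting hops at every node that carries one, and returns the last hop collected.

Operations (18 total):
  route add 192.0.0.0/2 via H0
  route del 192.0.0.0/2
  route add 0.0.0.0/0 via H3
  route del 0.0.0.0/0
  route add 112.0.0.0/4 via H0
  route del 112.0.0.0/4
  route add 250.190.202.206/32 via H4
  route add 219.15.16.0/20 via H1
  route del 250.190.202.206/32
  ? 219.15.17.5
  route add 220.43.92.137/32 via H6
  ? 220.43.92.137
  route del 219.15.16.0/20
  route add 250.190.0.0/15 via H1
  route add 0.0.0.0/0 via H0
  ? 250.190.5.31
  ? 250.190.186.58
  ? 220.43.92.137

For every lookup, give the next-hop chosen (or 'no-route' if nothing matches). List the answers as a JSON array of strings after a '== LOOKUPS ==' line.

Process each operation:
  add 192.0.0.0/2 -> H0 at depth 2
  del 192.0.0.0/2 (clear depth 2)
  add 0.0.0.0/0 -> H3 at depth 0
  del 0.0.0.0/0 (clear depth 0)
  add 112.0.0.0/4 -> H0 at depth 4
  del 112.0.0.0/4 (clear depth 4)
  add 250.190.202.206/32 -> H4 at depth 32
  add 219.15.16.0/20 -> H1 at depth 20
  del 250.190.202.206/32 (clear depth 32)
  lookup 219.15.17.5: bits 11011011000011110001 walk d0:-→d1:-→d2:-→d3:-→d4:-→d5:-→d6:-→d7:-→d8:-→d9:-→d10:-→d11:-→d12:-→d13:-→d14:-→d15:-→d16:-→d17:-→d18:-→d19:-→d20:H1 -> H1
  add 220.43.92.137/32 -> H6 at depth 32
  lookup 220.43.92.137: bits 11011100001010110101110010001001 walk d0:-→d1:-→d2:-→d3:-→d4:-→d5:-→d6:-→d7:-→d8:-→d9:-→d10:-→d11:-→d12:-→d13:-→d14:-→d15:-→d16:-→d17:-→d18:-→d19:-→d20:-→d21:-→d22:-→d23:-→d24:-→d25:-→d26:-→d27:-→d28:-→d29:-→d30:-→d31:-→d32:H6 -> H6
  del 219.15.16.0/20 (clear depth 20)
  add 250.190.0.0/15 -> H1 at depth 15
  add 0.0.0.0/0 -> H0 at depth 0
  lookup 250.190.5.31: bits 1111101010111110 walk d0:H0→d1:-→d2:-→d3:-→d4:-→d5:-→d6:-→d7:-→d8:-→d9:-→d10:-→d11:-→d12:-→d13:-→d14:-→d15:H1→d16:- -> H1
  lookup 250.190.186.58: bits 11111010101111101 walk d0:H0→d1:-→d2:-→d3:-→d4:-→d5:-→d6:-→d7:-→d8:-→d9:-→d10:-→d11:-→d12:-→d13:-→d14:-→d15:H1→d16:-→d17:- -> H1
  lookup 220.43.92.137: bits 11011100001010110101110010001001 walk d0:H0→d1:-→d2:-→d3:-→d4:-→d5:-→d6:-→d7:-→d8:-→d9:-→d10:-→d11:-→d12:-→d13:-→d14:-→d15:-→d16:-→d17:-→d18:-→d19:-→d20:-→d21:-→d22:-→d23:-→d24:-→d25:-→d26:-→d27:-→d28:-→d29:-→d30:-→d31:-→d32:H6 -> H6

== LOOKUPS ==
["H1","H6","H1","H1","H6"]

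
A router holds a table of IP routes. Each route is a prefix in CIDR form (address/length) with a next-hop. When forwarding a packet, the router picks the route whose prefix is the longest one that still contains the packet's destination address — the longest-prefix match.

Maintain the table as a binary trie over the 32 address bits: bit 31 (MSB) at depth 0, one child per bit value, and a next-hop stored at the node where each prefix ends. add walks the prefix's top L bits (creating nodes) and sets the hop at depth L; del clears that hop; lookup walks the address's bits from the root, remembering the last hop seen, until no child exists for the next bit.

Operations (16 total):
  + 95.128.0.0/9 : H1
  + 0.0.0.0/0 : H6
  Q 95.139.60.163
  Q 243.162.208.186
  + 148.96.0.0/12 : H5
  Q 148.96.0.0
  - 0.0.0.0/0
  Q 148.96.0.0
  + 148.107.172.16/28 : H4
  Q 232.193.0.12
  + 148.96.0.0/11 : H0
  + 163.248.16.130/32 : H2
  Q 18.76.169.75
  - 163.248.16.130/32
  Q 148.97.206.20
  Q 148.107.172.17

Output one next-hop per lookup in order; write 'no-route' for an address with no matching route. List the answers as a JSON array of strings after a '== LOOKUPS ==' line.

Apply in order:
  + 95.128.0.0/9 (H1) depth=9
  + 0.0.0.0/0 (H6) depth=0
  Q 95.139.60.163: descend 010111111 ; hops seen [H6,H1] ; pick H1
  Q 243.162.208.186: descend ε ; hops seen [H6] ; pick H6
  + 148.96.0.0/12 (H5) depth=12
  Q 148.96.0.0: descend 100101000110 ; hops seen [H6,H5] ; pick H5
  del 0.0.0.0/0 (clear depth 0)
  Q 148.96.0.0: descend 100101000110 ; hops seen [H5] ; pick H5
  + 148.107.172.16/28 (H4) depth=28
  Q 232.193.0.12: descend 1 ; hops seen [∅] ; pick no-route
  + 148.96.0.0/11 (H0) depth=11
  + 163.248.16.130/32 (H2) depth=32
  Q 18.76.169.75: descend 0 ; hops seen [∅] ; pick no-route
  del 163.248.16.130/32 (clear depth 32)
  Q 148.97.206.20: descend 100101000110 ; hops seen [H0,H5] ; pick H5
  Q 148.107.172.17: descend 1001010001101011101011000001 ; hops seen [H0,H5,H4] ; pick H4

== LOOKUPS ==
["H1","H6","H5","H5","no-route","no-route","H5","H4"]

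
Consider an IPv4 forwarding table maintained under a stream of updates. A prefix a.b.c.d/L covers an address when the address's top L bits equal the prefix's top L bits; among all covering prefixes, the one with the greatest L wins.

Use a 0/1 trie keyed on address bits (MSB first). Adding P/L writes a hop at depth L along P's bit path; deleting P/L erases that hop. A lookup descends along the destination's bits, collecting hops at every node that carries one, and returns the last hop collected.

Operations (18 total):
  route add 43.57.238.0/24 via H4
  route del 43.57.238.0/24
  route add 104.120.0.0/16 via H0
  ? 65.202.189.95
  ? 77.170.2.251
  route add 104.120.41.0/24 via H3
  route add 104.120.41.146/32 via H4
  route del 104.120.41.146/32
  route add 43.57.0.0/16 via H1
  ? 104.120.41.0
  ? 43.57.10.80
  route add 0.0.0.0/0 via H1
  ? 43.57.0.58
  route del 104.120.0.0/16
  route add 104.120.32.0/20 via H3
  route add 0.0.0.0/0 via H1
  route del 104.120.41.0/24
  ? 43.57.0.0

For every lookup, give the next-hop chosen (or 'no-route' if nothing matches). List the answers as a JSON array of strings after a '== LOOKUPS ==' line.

Apply in order:
  + 43.57.238.0/24 (H4) depth=24
  del 43.57.238.0/24 (clear depth 24)
  + 104.120.0.0/16 (H0) depth=16
  lookup 65.202.189.95: bits 01 walk d0:-→d1:-→d2:- -> no-route
  lookup 77.170.2.251: bits 01 walk d0:-→d1:-→d2:- -> no-route
  + 104.120.41.0/24 (H3) depth=24
  + 104.120.41.146/32 (H4) depth=32
  del 104.120.41.146/32 (clear depth 32)
  + 43.57.0.0/16 (H1) depth=16
  lookup 104.120.41.0: bits 011010000111100000101001 walk d0:-→d1:-→d2:-→d3:-→d4:-→d5:-→d6:-→d7:-→d8:-→d9:-→d10:-→d11:-→d12:-→d13:-→d14:-→d15:-→d16:H0→d17:-→d18:-→d19:-→d20:-→d21:-→d22:-→d23:-→d24:H3 -> H3
  lookup 43.57.10.80: bits 0010101100111001 walk d0:-→d1:-→d2:-→d3:-→d4:-→d5:-→d6:-→d7:-→d8:-→d9:-→d10:-→d11:-→d12:-→d13:-→d14:-→d15:-→d16:H1 -> H1
  + 0.0.0.0/0 (H1) depth=0
  lookup 43.57.0.58: bits 0010101100111001 walk d0:H1→d1:-→d2:-→d3:-→d4:-→d5:-→d6:-→d7:-→d8:-→d9:-→d10:-→d11:-→d12:-→d13:-→d14:-→d15:-→d16:H1 -> H1
  del 104.120.0.0/16 (clear depth 16)
  + 104.120.32.0/20 (H3) depth=20
  + 0.0.0.0/0 (H1) depth=0
  del 104.120.41.0/24 (clear depth 24)
  lookup 43.57.0.0: bits 0010101100111001 walk d0:H1→d1:-→d2:-→d3:-→d4:-→d5:-→d6:-→d7:-→d8:-→d9:-→d10:-→d11:-→d12:-→d13:-→d14:-→d15:-→d16:H1 -> H1

== LOOKUPS ==
["no-route","no-route","H3","H1","H1","H1"]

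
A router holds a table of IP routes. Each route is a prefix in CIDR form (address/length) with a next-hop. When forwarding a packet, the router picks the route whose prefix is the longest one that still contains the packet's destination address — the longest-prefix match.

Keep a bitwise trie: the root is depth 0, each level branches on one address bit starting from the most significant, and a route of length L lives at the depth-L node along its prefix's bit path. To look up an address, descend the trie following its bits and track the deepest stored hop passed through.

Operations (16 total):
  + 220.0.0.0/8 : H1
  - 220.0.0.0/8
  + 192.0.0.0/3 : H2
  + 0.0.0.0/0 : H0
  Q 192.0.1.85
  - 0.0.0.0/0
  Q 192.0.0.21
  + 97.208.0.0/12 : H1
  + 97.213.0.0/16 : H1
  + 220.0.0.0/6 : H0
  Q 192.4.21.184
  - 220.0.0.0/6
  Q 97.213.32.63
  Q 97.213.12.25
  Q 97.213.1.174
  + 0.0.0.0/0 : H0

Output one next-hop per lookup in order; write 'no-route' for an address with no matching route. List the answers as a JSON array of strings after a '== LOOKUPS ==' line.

Apply in order:
  add 220.0.0.0/8 -> H1 at depth 8
  - 220.0.0.0/8 clear@8
  add 192.0.0.0/3 -> H2 at depth 3
  add 0.0.0.0/0 -> H0 at depth 0
  ? 192.0.1.85  path d0:H0→d1:-→d2:-→d3:H2  best=H2
  - 0.0.0.0/0 clear@0
  ? 192.0.0.21  path d0:-→d1:-→d2:-→d3:H2  best=H2
  add 97.208.0.0/12 -> H1 at depth 12
  add 97.213.0.0/16 -> H1 at depth 16
  add 220.0.0.0/6 -> H0 at depth 6
  ? 192.4.21.184  path d0:-→d1:-→d2:-→d3:H2  best=H2
  - 220.0.0.0/6 clear@6
  ? 97.213.32.63  path d0:-→d1:-→d2:-→d3:-→d4:-→d5:-→d6:-→d7:-→d8:-→d9:-→d10:-→d11:-→d12:H1→d13:-→d14:-→d15:-→d16:H1  best=H1
  ? 97.213.12.25  path d0:-→d1:-→d2:-→d3:-→d4:-→d5:-→d6:-→d7:-→d8:-→d9:-→d10:-→d11:-→d12:H1→d13:-→d14:-→d15:-→d16:H1  best=H1
  ? 97.213.1.174  path d0:-→d1:-→d2:-→d3:-→d4:-→d5:-→d6:-→d7:-→d8:-→d9:-→d10:-→d11:-→d12:H1→d13:-→d14:-→d15:-→d16:H1  best=H1
  add 0.0.0.0/0 -> H0 at depth 0

== LOOKUPS ==
["H2","H2","H2","H1","H1","H1"]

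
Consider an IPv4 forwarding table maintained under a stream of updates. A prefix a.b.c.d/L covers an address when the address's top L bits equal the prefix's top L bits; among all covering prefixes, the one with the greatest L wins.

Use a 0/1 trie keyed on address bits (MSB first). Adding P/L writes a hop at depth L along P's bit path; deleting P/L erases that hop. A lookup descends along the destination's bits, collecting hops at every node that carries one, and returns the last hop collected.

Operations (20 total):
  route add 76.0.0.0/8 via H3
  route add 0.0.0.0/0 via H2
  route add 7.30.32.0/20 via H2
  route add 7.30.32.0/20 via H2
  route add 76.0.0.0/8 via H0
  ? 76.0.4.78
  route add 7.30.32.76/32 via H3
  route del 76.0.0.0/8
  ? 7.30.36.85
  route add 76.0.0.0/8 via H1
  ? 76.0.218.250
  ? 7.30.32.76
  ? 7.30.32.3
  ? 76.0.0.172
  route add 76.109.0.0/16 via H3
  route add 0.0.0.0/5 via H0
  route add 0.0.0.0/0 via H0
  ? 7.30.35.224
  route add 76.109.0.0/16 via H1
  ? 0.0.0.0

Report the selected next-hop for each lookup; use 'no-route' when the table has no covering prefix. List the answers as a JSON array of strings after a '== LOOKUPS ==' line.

Apply in order:
  + 76.0.0.0/8 (H3) depth=8
  + 0.0.0.0/0 (H2) depth=0
  + 7.30.32.0/20 (H2) depth=20
  + 7.30.32.0/20 (H2) depth=20
  + 76.0.0.0/8 (H0) depth=8
  Q 76.0.4.78: descend 01001100 ; hops seen [H2,H0] ; pick H0
  + 7.30.32.76/32 (H3) depth=32
  del 76.0.0.0/8 (clear depth 8)
  Q 7.30.36.85: descend 000001110001111000100 ; hops seen [H2,H2] ; pick H2
  + 76.0.0.0/8 (H1) depth=8
  Q 76.0.218.250: descend 01001100 ; hops seen [H2,H1] ; pick H1
  Q 7.30.32.76: descend 00000111000111100010000001001100 ; hops seen [H2,H2,H3] ; pick H3
  Q 7.30.32.3: descend 0000011100011110001000000 ; hops seen [H2,H2] ; pick H2
  Q 76.0.0.172: descend 01001100 ; hops seen [H2,H1] ; pick H1
  + 76.109.0.0/16 (H3) depth=16
  + 0.0.0.0/5 (H0) depth=5
  + 0.0.0.0/0 (H0) depth=0
  Q 7.30.35.224: descend 0000011100011110001000 ; hops seen [H0,H0,H2] ; pick H2
  + 76.109.0.0/16 (H1) depth=16
  Q 0.0.0.0: descend 00000 ; hops seen [H0,H0] ; pick H0

== LOOKUPS ==
["H0","H2","H1","H3","H2","H1","H2","H0"]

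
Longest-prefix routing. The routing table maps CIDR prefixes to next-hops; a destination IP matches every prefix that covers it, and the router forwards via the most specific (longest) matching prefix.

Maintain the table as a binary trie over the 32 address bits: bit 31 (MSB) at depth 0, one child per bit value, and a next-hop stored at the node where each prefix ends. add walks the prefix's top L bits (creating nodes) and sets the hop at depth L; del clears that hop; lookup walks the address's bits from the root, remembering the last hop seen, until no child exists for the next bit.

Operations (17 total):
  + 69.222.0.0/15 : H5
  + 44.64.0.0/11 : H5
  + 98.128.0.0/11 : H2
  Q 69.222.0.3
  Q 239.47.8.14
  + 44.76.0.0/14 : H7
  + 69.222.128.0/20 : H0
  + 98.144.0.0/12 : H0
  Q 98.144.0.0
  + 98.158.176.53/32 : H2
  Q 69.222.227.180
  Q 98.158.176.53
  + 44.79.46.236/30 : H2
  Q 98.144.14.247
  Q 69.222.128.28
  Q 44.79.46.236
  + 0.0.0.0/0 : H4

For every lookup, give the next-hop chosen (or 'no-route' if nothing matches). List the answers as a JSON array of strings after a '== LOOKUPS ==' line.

Process each operation:
  + 69.222.0.0/15 (H5) depth=15
  + 44.64.0.0/11 (H5) depth=11
  + 98.128.0.0/11 (H2) depth=11
  ? 69.222.0.3  path d0:-→d1:-→d2:-→d3:-→d4:-→d5:-→d6:-→d7:-→d8:-→d9:-→d10:-→d11:-→d12:-→d13:-→d14:-→d15:H5  best=H5
  ? 239.47.8.14  path d0:-  best=no-route
  + 44.76.0.0/14 (H7) depth=14
  + 69.222.128.0/20 (H0) depth=20
  + 98.144.0.0/12 (H0) depth=12
  ? 98.144.0.0  path d0:-→d1:-→d2:-→d3:-→d4:-→d5:-→d6:-→d7:-→d8:-→d9:-→d10:-→d11:H2→d12:H0  best=H0
  + 98.158.176.53/32 (H2) depth=32
  ? 69.222.227.180  path d0:-→d1:-→d2:-→d3:-→d4:-→d5:-→d6:-→d7:-→d8:-→d9:-→d10:-→d11:-→d12:-→d13:-→d14:-→d15:H5→d16:-→d17:-  best=H5
  ? 98.158.176.53  path d0:-→d1:-→d2:-→d3:-→d4:-→d5:-→d6:-→d7:-→d8:-→d9:-→d10:-→d11:H2→d12:H0→d13:-→d14:-→d15:-→d16:-→d17:-→d18:-→d19:-→d20:-→d21:-→d22:-→d23:-→d24:-→d25:-→d26:-→d27:-→d28:-→d29:-→d30:-→d31:-→d32:H2  best=H2
  + 44.79.46.236/30 (H2) depth=30
  ? 98.144.14.247  path d0:-→d1:-→d2:-→d3:-→d4:-→d5:-→d6:-→d7:-→d8:-→d9:-→d10:-→d11:H2→d12:H0  best=H0
  ? 69.222.128.28  path d0:-→d1:-→d2:-→d3:-→d4:-→d5:-→d6:-→d7:-→d8:-→d9:-→d10:-→d11:-→d12:-→d13:-→d14:-→d15:H5→d16:-→d17:-→d18:-→d19:-→d20:H0  best=H0
  ? 44.79.46.236  path d0:-→d1:-→d2:-→d3:-→d4:-→d5:-→d6:-→d7:-→d8:-→d9:-→d10:-→d11:H5→d12:-→d13:-→d14:H7→d15:-→d16:-→d17:-→d18:-→d19:-→d20:-→d21:-→d22:-→d23:-→d24:-→d25:-→d26:-→d27:-→d28:-→d29:-→d30:H2  best=H2
  + 0.0.0.0/0 (H4) depth=0

== LOOKUPS ==
["H5","no-route","H0","H5","H2","H0","H0","H2"]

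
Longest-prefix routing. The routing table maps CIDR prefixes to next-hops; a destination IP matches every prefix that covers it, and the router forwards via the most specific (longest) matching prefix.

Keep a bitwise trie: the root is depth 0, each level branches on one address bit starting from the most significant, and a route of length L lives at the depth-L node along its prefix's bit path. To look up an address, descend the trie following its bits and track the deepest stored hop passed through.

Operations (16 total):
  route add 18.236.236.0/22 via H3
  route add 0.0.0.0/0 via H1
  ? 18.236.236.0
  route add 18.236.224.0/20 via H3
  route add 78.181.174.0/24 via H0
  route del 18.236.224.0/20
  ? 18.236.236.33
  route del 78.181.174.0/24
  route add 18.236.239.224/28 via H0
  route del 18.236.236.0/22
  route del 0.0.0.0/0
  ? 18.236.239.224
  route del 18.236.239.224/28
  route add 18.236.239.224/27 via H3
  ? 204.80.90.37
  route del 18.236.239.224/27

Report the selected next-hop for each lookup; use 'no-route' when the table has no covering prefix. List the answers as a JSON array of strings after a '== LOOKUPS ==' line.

Apply in order:
  + 18.236.236.0/22 (H3) depth=22
  + 0.0.0.0/0 (H1) depth=0
  ? 18.236.236.0  path d0:H1→d1:-→d2:-→d3:-→d4:-→d5:-→d6:-→d7:-→d8:-→d9:-→d10:-→d11:-→d12:-→d13:-→d14:-→d15:-→d16:-→d17:-→d18:-→d19:-→d20:-→d21:-→d22:H3  best=H3
  + 18.236.224.0/20 (H3) depth=20
  + 78.181.174.0/24 (H0) depth=24
  - 18.236.224.0/20 clear@20
  ? 18.236.236.33  path d0:H1→d1:-→d2:-→d3:-→d4:-→d5:-→d6:-→d7:-→d8:-→d9:-→d10:-→d11:-→d12:-→d13:-→d14:-→d15:-→d16:-→d17:-→d18:-→d19:-→d20:-→d21:-→d22:H3  best=H3
  - 78.181.174.0/24 clear@24
  + 18.236.239.224/28 (H0) depth=28
  - 18.236.236.0/22 clear@22
  - 0.0.0.0/0 clear@0
  ? 18.236.239.224  path d0:-→d1:-→d2:-→d3:-→d4:-→d5:-→d6:-→d7:-→d8:-→d9:-→d10:-→d11:-→d12:-→d13:-→d14:-→d15:-→d16:-→d17:-→d18:-→d19:-→d20:-→d21:-→d22:-→d23:-→d24:-→d25:-→d26:-→d27:-→d28:H0  best=H0
  - 18.236.239.224/28 clear@28
  + 18.236.239.224/27 (H3) depth=27
  ? 204.80.90.37  path d0:-  best=no-route
  - 18.236.239.224/27 clear@27

== LOOKUPS ==
["H3","H3","H0","no-route"]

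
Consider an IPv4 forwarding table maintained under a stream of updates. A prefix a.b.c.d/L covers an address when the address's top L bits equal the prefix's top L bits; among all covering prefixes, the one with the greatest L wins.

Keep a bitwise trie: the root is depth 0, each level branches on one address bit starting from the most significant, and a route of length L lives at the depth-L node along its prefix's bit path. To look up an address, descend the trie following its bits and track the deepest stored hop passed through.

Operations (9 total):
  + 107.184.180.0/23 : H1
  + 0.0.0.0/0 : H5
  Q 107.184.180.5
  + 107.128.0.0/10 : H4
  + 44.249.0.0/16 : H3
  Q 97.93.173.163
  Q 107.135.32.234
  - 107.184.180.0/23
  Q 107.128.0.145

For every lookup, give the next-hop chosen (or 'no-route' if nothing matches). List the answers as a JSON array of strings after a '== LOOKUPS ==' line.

Trace:
  + 107.184.180.0/23 (H1) depth=23
  + 0.0.0.0/0 (H5) depth=0
  lookup 107.184.180.5: bits 01101011101110001011010 walk d0:H5→d1:-→d2:-→d3:-→d4:-→d5:-→d6:-→d7:-→d8:-→d9:-→d10:-→d11:-→d12:-→d13:-→d14:-→d15:-→d16:-→d17:-→d18:-→d19:-→d20:-→d21:-→d22:-→d23:H1 -> H1
  + 107.128.0.0/10 (H4) depth=10
  + 44.249.0.0/16 (H3) depth=16
  lookup 97.93.173.163: bits 0110 walk d0:H5→d1:-→d2:-→d3:-→d4:- -> H5
  lookup 107.135.32.234: bits 0110101110 walk d0:H5→d1:-→d2:-→d3:-→d4:-→d5:-→d6:-→d7:-→d8:-→d9:-→d10:H4 -> H4
  del 107.184.180.0/23 (clear depth 23)
  lookup 107.128.0.145: bits 0110101110 walk d0:H5→d1:-→d2:-→d3:-→d4:-→d5:-→d6:-→d7:-→d8:-→d9:-→d10:H4 -> H4

== LOOKUPS ==
["H1","H5","H4","H4"]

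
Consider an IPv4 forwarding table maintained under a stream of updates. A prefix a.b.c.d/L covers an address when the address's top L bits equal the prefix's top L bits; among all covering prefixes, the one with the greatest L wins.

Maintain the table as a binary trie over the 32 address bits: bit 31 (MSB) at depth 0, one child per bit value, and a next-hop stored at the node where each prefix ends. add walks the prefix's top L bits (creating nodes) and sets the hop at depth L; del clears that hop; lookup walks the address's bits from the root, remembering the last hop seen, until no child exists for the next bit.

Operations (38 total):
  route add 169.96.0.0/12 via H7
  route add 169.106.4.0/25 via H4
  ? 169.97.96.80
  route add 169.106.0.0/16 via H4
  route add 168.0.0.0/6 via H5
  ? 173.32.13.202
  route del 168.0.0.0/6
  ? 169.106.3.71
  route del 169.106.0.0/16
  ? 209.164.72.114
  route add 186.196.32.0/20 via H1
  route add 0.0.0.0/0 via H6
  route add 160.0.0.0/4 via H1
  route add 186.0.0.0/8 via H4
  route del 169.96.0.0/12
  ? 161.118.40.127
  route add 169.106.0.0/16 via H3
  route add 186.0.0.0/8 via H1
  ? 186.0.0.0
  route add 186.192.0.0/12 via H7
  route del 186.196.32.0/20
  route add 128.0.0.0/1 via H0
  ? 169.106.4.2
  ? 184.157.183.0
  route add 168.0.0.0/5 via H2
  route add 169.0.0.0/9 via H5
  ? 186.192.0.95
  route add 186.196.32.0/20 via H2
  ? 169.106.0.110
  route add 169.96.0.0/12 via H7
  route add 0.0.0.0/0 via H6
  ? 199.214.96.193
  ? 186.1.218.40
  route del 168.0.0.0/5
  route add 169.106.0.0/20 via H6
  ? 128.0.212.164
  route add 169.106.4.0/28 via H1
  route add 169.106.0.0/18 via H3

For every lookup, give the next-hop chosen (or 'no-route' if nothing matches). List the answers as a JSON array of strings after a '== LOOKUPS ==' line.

Trace:
  + 169.96.0.0/12 (H7) depth=12
  + 169.106.4.0/25 (H4) depth=25
  Q 169.97.96.80: descend 101010010110 ; hops seen [H7] ; pick H7
  + 169.106.0.0/16 (H4) depth=16
  + 168.0.0.0/6 (H5) depth=6
  Q 173.32.13.202: descend 10101 ; hops seen [∅] ; pick no-route
  - 168.0.0.0/6 clear@6
  Q 169.106.3.71: descend 101010010110101000000 ; hops seen [H7,H4] ; pick H4
  - 169.106.0.0/16 clear@16
  Q 209.164.72.114: descend 1 ; hops seen [∅] ; pick no-route
  + 186.196.32.0/20 (H1) depth=20
  + 0.0.0.0/0 (H6) depth=0
  + 160.0.0.0/4 (H1) depth=4
  + 186.0.0.0/8 (H4) depth=8
  - 169.96.0.0/12 clear@12
  Q 161.118.40.127: descend 1010 ; hops seen [H6,H1] ; pick H1
  + 169.106.0.0/16 (H3) depth=16
  + 186.0.0.0/8 (H1) depth=8
  Q 186.0.0.0: descend 10111010 ; hops seen [H6,H1] ; pick H1
  + 186.192.0.0/12 (H7) depth=12
  - 186.196.32.0/20 clear@20
  + 128.0.0.0/1 (H0) depth=1
  Q 169.106.4.2: descend 1010100101101010000001000 ; hops seen [H6,H0,H1,H3,H4] ; pick H4
  Q 184.157.183.0: descend 101110 ; hops seen [H6,H0] ; pick H0
  + 168.0.0.0/5 (H2) depth=5
  + 169.0.0.0/9 (H5) depth=9
  Q 186.192.0.95: descend 1011101011000 ; hops seen [H6,H0,H1,H7] ; pick H7
  + 186.196.32.0/20 (H2) depth=20
  Q 169.106.0.110: descend 101010010110101000000 ; hops seen [H6,H0,H1,H2,H5,H3] ; pick H3
  + 169.96.0.0/12 (H7) depth=12
  + 0.0.0.0/0 (H6) depth=0
  Q 199.214.96.193: descend 1 ; hops seen [H6,H0] ; pick H0
  Q 186.1.218.40: descend 10111010 ; hops seen [H6,H0,H1] ; pick H1
  - 168.0.0.0/5 clear@5
  + 169.106.0.0/20 (H6) depth=20
  Q 128.0.212.164: descend 10 ; hops seen [H6,H0] ; pick H0
  + 169.106.4.0/28 (H1) depth=28
  + 169.106.0.0/18 (H3) depth=18

== LOOKUPS ==
["H7","no-route","H4","no-route","H1","H1","H4","H0","H7","H3","H0","H1","H0"]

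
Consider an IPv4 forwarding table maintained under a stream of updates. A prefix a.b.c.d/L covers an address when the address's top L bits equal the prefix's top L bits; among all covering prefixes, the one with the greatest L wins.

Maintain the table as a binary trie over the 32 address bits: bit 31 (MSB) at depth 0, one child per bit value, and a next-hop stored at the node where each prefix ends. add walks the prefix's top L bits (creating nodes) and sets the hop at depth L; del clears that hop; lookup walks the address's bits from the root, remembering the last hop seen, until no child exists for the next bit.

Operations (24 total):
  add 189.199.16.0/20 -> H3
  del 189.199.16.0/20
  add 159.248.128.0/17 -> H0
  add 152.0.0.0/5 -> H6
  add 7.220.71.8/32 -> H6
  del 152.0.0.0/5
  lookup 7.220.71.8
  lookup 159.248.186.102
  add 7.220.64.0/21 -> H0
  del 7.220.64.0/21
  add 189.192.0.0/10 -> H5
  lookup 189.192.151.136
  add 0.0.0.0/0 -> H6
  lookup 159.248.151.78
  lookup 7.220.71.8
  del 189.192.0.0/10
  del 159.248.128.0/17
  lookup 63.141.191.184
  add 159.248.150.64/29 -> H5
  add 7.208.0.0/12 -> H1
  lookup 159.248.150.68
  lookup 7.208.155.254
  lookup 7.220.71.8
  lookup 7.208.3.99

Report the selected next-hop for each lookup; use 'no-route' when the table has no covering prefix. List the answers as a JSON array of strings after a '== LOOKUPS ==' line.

Trace:
  add 189.199.16.0/20 -> H3 at depth 20
  del 189.199.16.0/20 (clear depth 20)
  add 159.248.128.0/17 -> H0 at depth 17
  add 152.0.0.0/5 -> H6 at depth 5
  add 7.220.71.8/32 -> H6 at depth 32
  del 152.0.0.0/5 (clear depth 5)
  lookup 7.220.71.8: bits 00000111110111000100011100001000 walk d0:-→d1:-→d2:-→d3:-→d4:-→d5:-→d6:-→d7:-→d8:-→d9:-→d10:-→d11:-→d12:-→d13:-→d14:-→d15:-→d16:-→d17:-→d18:-→d19:-→d20:-→d21:-→d22:-→d23:-→d24:-→d25:-→d26:-→d27:-→d28:-→d29:-→d30:-→d31:-→d32:H6 -> H6
  lookup 159.248.186.102: bits 10011111111110001 walk d0:-→d1:-→d2:-→d3:-→d4:-→d5:-→d6:-→d7:-→d8:-→d9:-→d10:-→d11:-→d12:-→d13:-→d14:-→d15:-→d16:-→d17:H0 -> H0
  add 7.220.64.0/21 -> H0 at depth 21
  del 7.220.64.0/21 (clear depth 21)
  add 189.192.0.0/10 -> H5 at depth 10
  lookup 189.192.151.136: bits 1011110111000 walk d0:-→d1:-→d2:-→d3:-→d4:-→d5:-→d6:-→d7:-→d8:-→d9:-→d10:H5→d11:-→d12:-→d13:- -> H5
  add 0.0.0.0/0 -> H6 at depth 0
  lookup 159.248.151.78: bits 10011111111110001 walk d0:H6→d1:-→d2:-→d3:-→d4:-→d5:-→d6:-→d7:-→d8:-→d9:-→d10:-→d11:-→d12:-→d13:-→d14:-→d15:-→d16:-→d17:H0 -> H0
  lookup 7.220.71.8: bits 00000111110111000100011100001000 walk d0:H6→d1:-→d2:-→d3:-→d4:-→d5:-→d6:-→d7:-→d8:-→d9:-→d10:-→d11:-→d12:-→d13:-→d14:-→d15:-→d16:-→d17:-→d18:-→d19:-→d20:-→d21:-→d22:-→d23:-→d24:-→d25:-→d26:-→d27:-→d28:-→d29:-→d30:-→d31:-→d32:H6 -> H6
  del 189.192.0.0/10 (clear depth 10)
  del 159.248.128.0/17 (clear depth 17)
  lookup 63.141.191.184: bits 00 walk d0:H6→d1:-→d2:- -> H6
  add 159.248.150.64/29 -> H5 at depth 29
  add 7.208.0.0/12 -> H1 at depth 12
  lookup 159.248.150.68: bits 10011111111110001001011001000 walk d0:H6→d1:-→d2:-→d3:-→d4:-→d5:-→d6:-→d7:-→d8:-→d9:-→d10:-→d11:-→d12:-→d13:-→d14:-→d15:-→d16:-→d17:-→d18:-→d19:-→d20:-→d21:-→d22:-→d23:-→d24:-→d25:-→d26:-→d27:-→d28:-→d29:H5 -> H5
  lookup 7.208.155.254: bits 000001111101 walk d0:H6→d1:-→d2:-→d3:-→d4:-→d5:-→d6:-→d7:-→d8:-→d9:-→d10:-→d11:-→d12:H1 -> H1
  lookup 7.220.71.8: bits 00000111110111000100011100001000 walk d0:H6→d1:-→d2:-→d3:-→d4:-→d5:-→d6:-→d7:-→d8:-→d9:-→d10:-→d11:-→d12:H1→d13:-→d14:-→d15:-→d16:-→d17:-→d18:-→d19:-→d20:-→d21:-→d22:-→d23:-→d24:-→d25:-→d26:-→d27:-→d28:-→d29:-→d30:-→d31:-→d32:H6 -> H6
  lookup 7.208.3.99: bits 000001111101 walk d0:H6→d1:-→d2:-→d3:-→d4:-→d5:-→d6:-→d7:-→d8:-→d9:-→d10:-→d11:-→d12:H1 -> H1

== LOOKUPS ==
["H6","H0","H5","H0","H6","H6","H5","H1","H6","H1"]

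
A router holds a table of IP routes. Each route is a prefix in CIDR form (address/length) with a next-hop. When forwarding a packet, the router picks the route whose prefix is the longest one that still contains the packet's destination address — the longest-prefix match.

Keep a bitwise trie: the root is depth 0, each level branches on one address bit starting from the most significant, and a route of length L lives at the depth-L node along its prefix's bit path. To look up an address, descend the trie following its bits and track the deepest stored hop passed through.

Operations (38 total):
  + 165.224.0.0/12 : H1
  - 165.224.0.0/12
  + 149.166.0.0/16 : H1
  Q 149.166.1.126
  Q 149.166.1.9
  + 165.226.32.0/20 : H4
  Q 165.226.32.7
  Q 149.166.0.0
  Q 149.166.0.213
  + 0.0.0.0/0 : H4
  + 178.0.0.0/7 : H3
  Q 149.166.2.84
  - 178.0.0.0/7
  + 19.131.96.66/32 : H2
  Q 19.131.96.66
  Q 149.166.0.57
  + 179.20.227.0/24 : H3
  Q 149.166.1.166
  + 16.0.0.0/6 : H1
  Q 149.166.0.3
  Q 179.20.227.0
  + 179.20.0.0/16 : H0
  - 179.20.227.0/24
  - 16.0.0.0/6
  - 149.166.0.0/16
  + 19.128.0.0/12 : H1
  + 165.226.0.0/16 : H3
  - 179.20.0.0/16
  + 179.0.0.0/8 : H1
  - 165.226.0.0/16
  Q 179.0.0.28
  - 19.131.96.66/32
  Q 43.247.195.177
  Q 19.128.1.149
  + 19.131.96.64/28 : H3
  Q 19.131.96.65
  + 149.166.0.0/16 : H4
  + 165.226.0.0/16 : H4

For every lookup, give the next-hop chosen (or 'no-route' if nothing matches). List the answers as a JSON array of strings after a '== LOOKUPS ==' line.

Apply in order:
  + 165.224.0.0/12 (H1) depth=12
  - 165.224.0.0/12 clear@12
  + 149.166.0.0/16 (H1) depth=16
  ? 149.166.1.126  path d0:-→d1:-→d2:-→d3:-→d4:-→d5:-→d6:-→d7:-→d8:-→d9:-→d10:-→d11:-→d12:-→d13:-→d14:-→d15:-→d16:H1  best=H1
  ? 149.166.1.9  path d0:-→d1:-→d2:-→d3:-→d4:-→d5:-→d6:-→d7:-→d8:-→d9:-→d10:-→d11:-→d12:-→d13:-→d14:-→d15:-→d16:H1  best=H1
  + 165.226.32.0/20 (H4) depth=20
  ? 165.226.32.7  path d0:-→d1:-→d2:-→d3:-→d4:-→d5:-→d6:-→d7:-→d8:-→d9:-→d10:-→d11:-→d12:-→d13:-→d14:-→d15:-→d16:-→d17:-→d18:-→d19:-→d20:H4  best=H4
  ? 149.166.0.0  path d0:-→d1:-→d2:-→d3:-→d4:-→d5:-→d6:-→d7:-→d8:-→d9:-→d10:-→d11:-→d12:-→d13:-→d14:-→d15:-→d16:H1  best=H1
  ? 149.166.0.213  path d0:-→d1:-→d2:-→d3:-→d4:-→d5:-→d6:-→d7:-→d8:-→d9:-→d10:-→d11:-→d12:-→d13:-→d14:-→d15:-→d16:H1  best=H1
  + 0.0.0.0/0 (H4) depth=0
  + 178.0.0.0/7 (H3) depth=7
  ? 149.166.2.84  path d0:H4→d1:-→d2:-→d3:-→d4:-→d5:-→d6:-→d7:-→d8:-→d9:-→d10:-→d11:-→d12:-→d13:-→d14:-→d15:-→d16:H1  best=H1
  - 178.0.0.0/7 clear@7
  + 19.131.96.66/32 (H2) depth=32
  ? 19.131.96.66  path d0:H4→d1:-→d2:-→d3:-→d4:-→d5:-→d6:-→d7:-→d8:-→d9:-→d10:-→d11:-→d12:-→d13:-→d14:-→d15:-→d16:-→d17:-→d18:-→d19:-→d20:-→d21:-→d22:-→d23:-→d24:-→d25:-→d26:-→d27:-→d28:-→d29:-→d30:-→d31:-→d32:H2  best=H2
  ? 149.166.0.57  path d0:H4→d1:-→d2:-→d3:-→d4:-→d5:-→d6:-→d7:-→d8:-→d9:-→d10:-→d11:-→d12:-→d13:-→d14:-→d15:-→d16:H1  best=H1
  + 179.20.227.0/24 (H3) depth=24
  ? 149.166.1.166  path d0:H4→d1:-→d2:-→d3:-→d4:-→d5:-→d6:-→d7:-→d8:-→d9:-→d10:-→d11:-→d12:-→d13:-→d14:-→d15:-→d16:H1  best=H1
  + 16.0.0.0/6 (H1) depth=6
  ? 149.166.0.3  path d0:H4→d1:-→d2:-→d3:-→d4:-→d5:-→d6:-→d7:-→d8:-→d9:-→d10:-→d11:-→d12:-→d13:-→d14:-→d15:-→d16:H1  best=H1
  ? 179.20.227.0  path d0:H4→d1:-→d2:-→d3:-→d4:-→d5:-→d6:-→d7:-→d8:-→d9:-→d10:-→d11:-→d12:-→d13:-→d14:-→d15:-→d16:-→d17:-→d18:-→d19:-→d20:-→d21:-→d22:-→d23:-→d24:H3  best=H3
  + 179.20.0.0/16 (H0) depth=16
  - 179.20.227.0/24 clear@24
  - 16.0.0.0/6 clear@6
  - 149.166.0.0/16 clear@16
  + 19.128.0.0/12 (H1) depth=12
  + 165.226.0.0/16 (H3) depth=16
  - 179.20.0.0/16 clear@16
  + 179.0.0.0/8 (H1) depth=8
  - 165.226.0.0/16 clear@16
  ? 179.0.0.28  path d0:H4→d1:-→d2:-→d3:-→d4:-→d5:-→d6:-→d7:-→d8:H1→d9:-→d10:-→d11:-  best=H1
  - 19.131.96.66/32 clear@32
  ? 43.247.195.177  path d0:H4→d1:-→d2:-  best=H4
  ? 19.128.1.149  path d0:H4→d1:-→d2:-→d3:-→d4:-→d5:-→d6:-→d7:-→d8:-→d9:-→d10:-→d11:-→d12:H1→d13:-→d14:-  best=H1
  + 19.131.96.64/28 (H3) depth=28
  ? 19.131.96.65  path d0:H4→d1:-→d2:-→d3:-→d4:-→d5:-→d6:-→d7:-→d8:-→d9:-→d10:-→d11:-→d12:H1→d13:-→d14:-→d15:-→d16:-→d17:-→d18:-→d19:-→d20:-→d21:-→d22:-→d23:-→d24:-→d25:-→d26:-→d27:-→d28:H3→d29:-→d30:-  best=H3
  + 149.166.0.0/16 (H4) depth=16
  + 165.226.0.0/16 (H4) depth=16

== LOOKUPS ==
["H1","H1","H4","H1","H1","H1","H2","H1","H1","H1","H3","H1","H4","H1","H3"]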